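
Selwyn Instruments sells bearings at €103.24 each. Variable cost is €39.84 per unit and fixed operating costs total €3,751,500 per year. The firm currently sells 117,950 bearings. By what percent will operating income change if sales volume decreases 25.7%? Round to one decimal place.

Contribution at this volume is 117,950 × €63.40 = €7,478,030.00.
EBIT = €7,478,030.00 − €3,751,500 = €3,726,530.00.
Degree of operating leverage = €7,478,030.00 / €3,726,530.00 = 2.0067.
Operating income changes by 2.0067 × -25.7% = -51.6%.

-51.6%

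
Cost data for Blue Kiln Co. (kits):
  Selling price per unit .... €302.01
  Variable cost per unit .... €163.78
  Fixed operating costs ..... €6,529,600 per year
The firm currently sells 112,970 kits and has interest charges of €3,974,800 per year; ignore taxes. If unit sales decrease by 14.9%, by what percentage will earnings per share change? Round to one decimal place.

-45.5%

Total contribution margin = 112,970 × €138.23 = €15,615,843.10.
Subtracting fixed costs: EBIT = €15,615,843.10 − €6,529,600 = €9,086,243.10.
Interest = €3,974,800.00, so EBIT − I = €5,111,443.10.
Degree of combined leverage = contribution ÷ (EBIT − I) = €15,615,843.10 ÷ €5,111,443.10 = 3.0551.
EPS therefore changes by 3.0551 × (-14.9%) = -45.5%.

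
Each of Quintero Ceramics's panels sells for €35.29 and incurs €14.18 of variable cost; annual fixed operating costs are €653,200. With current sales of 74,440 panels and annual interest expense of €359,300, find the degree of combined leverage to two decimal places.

Total contribution margin = 74,440 × €21.11 = €1,571,428.40.
EBIT = €1,571,428.40 − €653,200 = €918,228.40. Interest = €359,300.00.
DOL = €1,571,428.40 ÷ €918,228.40 = 1.7114; DFL = €918,228.40 ÷ €558,928.40 = 1.6428.
Combined leverage = 1.7114 × 1.6428 = 2.8115.

2.81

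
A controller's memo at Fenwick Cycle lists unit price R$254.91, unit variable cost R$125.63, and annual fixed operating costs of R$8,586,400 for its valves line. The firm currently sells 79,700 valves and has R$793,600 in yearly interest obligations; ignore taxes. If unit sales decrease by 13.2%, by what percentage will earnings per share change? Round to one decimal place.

-147.3%

Total contribution margin = 79,700 × R$129.28 = R$10,303,616.00.
Subtracting fixed costs: EBIT = R$10,303,616.00 − R$8,586,400 = R$1,717,216.00.
Interest = R$793,600.00, so EBIT − I = R$923,616.00.
Degree of combined leverage = contribution ÷ (EBIT − I) = R$10,303,616.00 ÷ R$923,616.00 = 11.1557.
%ΔEPS = DCL × %ΔSales = 11.1557 × -13.2% = -147.3%.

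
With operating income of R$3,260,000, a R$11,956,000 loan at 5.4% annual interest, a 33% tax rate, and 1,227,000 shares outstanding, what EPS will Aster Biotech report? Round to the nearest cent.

Pre-tax income = R$3,260,000 − R$645,624.00 = R$2,614,376.00.
Net income = R$2,614,376.00 × (1 − 0.33) = R$1,751,631.92.
Per share: R$1,751,631.92 / 1,227,000 shares = R$1.43.

R$1.43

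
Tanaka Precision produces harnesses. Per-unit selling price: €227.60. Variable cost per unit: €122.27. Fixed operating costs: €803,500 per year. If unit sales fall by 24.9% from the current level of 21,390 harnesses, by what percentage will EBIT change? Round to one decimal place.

-38.7%

Contribution at this volume is 21,390 × €105.33 = €2,253,008.70.
Subtracting fixed costs: EBIT = €2,253,008.70 − €803,500 = €1,449,508.70.
So DOL = total CM / EBIT = €2,253,008.70 / €1,449,508.70 = 1.5543.
%ΔEBIT = DOL × %ΔSales = 1.5543 × -24.9% = -38.7%.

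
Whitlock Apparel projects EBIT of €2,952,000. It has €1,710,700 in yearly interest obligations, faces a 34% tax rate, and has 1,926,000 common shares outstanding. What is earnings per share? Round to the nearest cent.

Interest = €1,710,700.00, so EBT = €2,952,000 − €1,710,700.00 = €1,241,300.00.
After tax at 34%: net income = €1,241,300.00 × 0.66 = €819,258.00.
Per share: €819,258.00 / 1,926,000 shares = €0.43.

€0.43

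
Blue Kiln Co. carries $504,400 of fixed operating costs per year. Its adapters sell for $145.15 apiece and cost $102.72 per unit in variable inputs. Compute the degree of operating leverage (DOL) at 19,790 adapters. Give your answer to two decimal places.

Contribution at this volume is 19,790 × $42.43 = $839,689.70.
EBIT = $839,689.70 − $504,400 = $335,289.70.
So DOL = total CM / EBIT = $839,689.70 / $335,289.70 = 2.5044.

2.50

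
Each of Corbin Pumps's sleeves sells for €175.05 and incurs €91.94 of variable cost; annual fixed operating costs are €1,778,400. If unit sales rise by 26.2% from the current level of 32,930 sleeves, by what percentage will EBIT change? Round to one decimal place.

+74.8%

At 32,930 units, contribution = 32,930 × €83.11 = €2,736,812.30.
Operating income = contribution − fixed costs = €2,736,812.30 − €1,778,400 = €958,412.30.
So DOL = total CM / EBIT = €2,736,812.30 / €958,412.30 = 2.8556.
So EBIT moves 2.8556 × (+26.2%) = +74.8%.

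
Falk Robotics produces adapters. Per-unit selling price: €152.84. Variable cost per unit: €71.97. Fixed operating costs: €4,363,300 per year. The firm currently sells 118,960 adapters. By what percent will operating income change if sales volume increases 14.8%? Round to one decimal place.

+27.1%

At 118,960 units, contribution = 118,960 × €80.87 = €9,620,295.20.
EBIT = €9,620,295.20 − €4,363,300 = €5,256,995.20.
Degree of operating leverage = €9,620,295.20 / €5,256,995.20 = 1.8300.
So EBIT moves 1.8300 × (+14.8%) = +27.1%.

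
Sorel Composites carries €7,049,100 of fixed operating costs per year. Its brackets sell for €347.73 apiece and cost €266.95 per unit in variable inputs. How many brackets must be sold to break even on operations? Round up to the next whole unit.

Contribution margin per unit = €347.73 − €266.95 = €80.78.
Break-even volume = fixed costs ÷ CM per unit = €7,049,100 ÷ €80.78 = 87,262.94, so 87,263 brackets.

87,263 brackets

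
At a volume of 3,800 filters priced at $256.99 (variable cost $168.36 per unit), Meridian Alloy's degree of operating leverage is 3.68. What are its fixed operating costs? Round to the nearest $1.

Total contribution margin = 3,800 × $88.63 = $336,794.00.
Since DOL = CM ÷ EBIT, EBIT = $336,794.00 ÷ 3.68 = $91,520.11.
And FC = contribution − EBIT = $336,794.00 − $91,520.11 = $245,274.

$245,274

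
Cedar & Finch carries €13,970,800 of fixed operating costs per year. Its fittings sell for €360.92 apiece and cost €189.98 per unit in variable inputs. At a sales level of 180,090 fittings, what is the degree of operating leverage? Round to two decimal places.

At 180,090 units, contribution = 180,090 × €170.94 = €30,784,584.60.
EBIT = €30,784,584.60 − €13,970,800 = €16,813,784.60.
Degree of operating leverage = €30,784,584.60 / €16,813,784.60 = 1.8309.

1.83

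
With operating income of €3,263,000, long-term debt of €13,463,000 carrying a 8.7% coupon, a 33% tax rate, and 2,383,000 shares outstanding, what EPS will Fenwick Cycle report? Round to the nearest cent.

€0.59

Interest = €1,171,281.00, so EBT = €3,263,000 − €1,171,281.00 = €2,091,719.00.
After tax at 33%: net income = €2,091,719.00 × 0.67 = €1,401,451.73.
EPS = €1,401,451.73 ÷ 2,383,000 = €0.59.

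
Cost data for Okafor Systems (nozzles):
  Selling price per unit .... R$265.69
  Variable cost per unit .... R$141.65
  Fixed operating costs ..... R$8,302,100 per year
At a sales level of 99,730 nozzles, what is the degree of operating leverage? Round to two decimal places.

Contribution at this volume is 99,730 × R$124.04 = R$12,370,509.20.
Operating income = contribution − fixed costs = R$12,370,509.20 − R$8,302,100 = R$4,068,409.20.
Degree of operating leverage = R$12,370,509.20 / R$4,068,409.20 = 3.0406.

3.04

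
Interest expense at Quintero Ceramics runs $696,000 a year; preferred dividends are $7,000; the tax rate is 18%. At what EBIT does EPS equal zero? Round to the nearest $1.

$704,537

Grossing the preferred dividend up to pre-tax terms: $7,000 / (1 − 0.18) = $8,536.59.
Financial break-even EBIT = interest + D_p ÷ (1 − t) = $696,000 + $8,536.59 = $704,536.59.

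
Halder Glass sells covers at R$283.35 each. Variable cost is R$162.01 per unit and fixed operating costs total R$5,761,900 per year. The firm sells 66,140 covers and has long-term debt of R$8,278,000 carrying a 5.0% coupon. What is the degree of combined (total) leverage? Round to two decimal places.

At 66,140 units, contribution = 66,140 × R$121.34 = R$8,025,427.60.
Subtracting fixed costs: EBIT = R$8,025,427.60 − R$5,761,900 = R$2,263,527.60. Interest = R$413,900.00, so EBIT − I = R$1,849,627.60.
DCL = contribution ÷ (EBIT − I) = R$8,025,427.60 ÷ R$1,849,627.60 = 4.3389.

4.34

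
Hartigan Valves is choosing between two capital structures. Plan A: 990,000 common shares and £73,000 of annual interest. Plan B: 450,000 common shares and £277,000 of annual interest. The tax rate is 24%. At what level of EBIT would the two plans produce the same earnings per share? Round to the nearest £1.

£447,000

Set EPS_A = EPS_B: (EBIT − £73,000)(1 − 0.24) ÷ 990,000 = (EBIT − £277,000)(1 − 0.24) ÷ 450,000.
Cancelling (1 − t) and cross-multiplying: 450,000·(EBIT − 73,000) = 990,000·(EBIT − 277,000).
EBIT × (990,000 − 450,000) = 277,000 × 990,000 − 73,000 × 450,000 = 241,380,000,000, so EBIT = 241,380,000,000 ÷ 540,000 = 447,000.00.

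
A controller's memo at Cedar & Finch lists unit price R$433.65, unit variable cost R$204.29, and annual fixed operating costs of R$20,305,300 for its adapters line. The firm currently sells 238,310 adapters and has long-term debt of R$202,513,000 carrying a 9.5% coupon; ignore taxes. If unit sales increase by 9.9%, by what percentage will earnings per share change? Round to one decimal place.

+35.8%

Contribution at this volume is 238,310 × R$229.36 = R$54,658,781.60.
Subtracting fixed costs: EBIT = R$54,658,781.60 − R$20,305,300 = R$34,353,481.60.
Interest = R$19,238,735.00, so EBIT − I = R$15,114,746.60.
DCL = total CM / (EBIT − I) = R$54,658,781.60 / R$15,114,746.60 = 3.6163.
EPS therefore changes by 3.6163 × (+9.9%) = +35.8%.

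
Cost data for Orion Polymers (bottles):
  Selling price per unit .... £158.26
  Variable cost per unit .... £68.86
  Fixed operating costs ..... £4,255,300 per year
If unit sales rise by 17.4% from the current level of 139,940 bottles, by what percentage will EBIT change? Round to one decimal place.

+26.4%

Contribution at this volume is 139,940 × £89.40 = £12,510,636.00.
Operating income = contribution − fixed costs = £12,510,636.00 − £4,255,300 = £8,255,336.00.
So DOL = total CM / EBIT = £12,510,636.00 / £8,255,336.00 = 1.5155.
Operating income changes by 1.5155 × +17.4% = +26.4%.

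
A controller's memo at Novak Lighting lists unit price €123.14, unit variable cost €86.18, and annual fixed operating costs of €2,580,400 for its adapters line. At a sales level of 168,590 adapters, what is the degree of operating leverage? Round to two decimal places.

1.71

Contribution at this volume is 168,590 × €36.96 = €6,231,086.40.
EBIT = €6,231,086.40 − €2,580,400 = €3,650,686.40.
So DOL = total CM / EBIT = €6,231,086.40 / €3,650,686.40 = 1.7068.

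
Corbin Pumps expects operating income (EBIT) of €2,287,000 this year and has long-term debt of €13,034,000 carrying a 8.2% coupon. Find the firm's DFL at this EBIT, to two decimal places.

Interest = €1,068,788.00.
DFL = EBIT ÷ (EBIT − I) = €2,287,000 ÷ (€2,287,000 − €1,068,788.00) = €2,287,000 ÷ €1,218,212.00 = 1.8773.

1.88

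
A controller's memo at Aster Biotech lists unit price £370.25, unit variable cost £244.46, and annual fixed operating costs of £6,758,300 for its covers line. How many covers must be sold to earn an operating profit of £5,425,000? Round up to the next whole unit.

Each unit contributes £370.25 − £244.46 = £125.79.
Required volume = (fixed costs + target profit) ÷ CM = (£6,758,300 + £5,425,000) ÷ £125.79 = 96,854.28, so 96,855 covers.

96,855 covers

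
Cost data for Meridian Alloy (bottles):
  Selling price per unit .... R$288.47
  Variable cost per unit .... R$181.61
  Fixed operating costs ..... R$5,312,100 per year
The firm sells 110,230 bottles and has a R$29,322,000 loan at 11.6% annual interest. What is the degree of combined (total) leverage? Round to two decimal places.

3.84

Total contribution margin = 110,230 × R$106.86 = R$11,779,177.80.
Operating income = contribution − fixed costs = R$11,779,177.80 − R$5,312,100 = R$6,467,077.80. Interest = R$3,401,352.00, so EBIT − I = R$3,065,725.80.
DCL = contribution ÷ (EBIT − I) = R$11,779,177.80 ÷ R$3,065,725.80 = 3.8422.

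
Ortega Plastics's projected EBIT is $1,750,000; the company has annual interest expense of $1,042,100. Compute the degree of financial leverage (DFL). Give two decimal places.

Interest = $1,042,100.00.
DFL = EBIT ÷ (EBIT − I) = $1,750,000 ÷ ($1,750,000 − $1,042,100.00) = $1,750,000 ÷ $707,900.00 = 2.4721.

2.47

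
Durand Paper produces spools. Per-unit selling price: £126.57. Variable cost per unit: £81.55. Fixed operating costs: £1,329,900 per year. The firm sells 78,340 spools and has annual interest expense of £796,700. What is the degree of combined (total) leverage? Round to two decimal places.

2.52

Total contribution margin = 78,340 × £45.02 = £3,526,866.80.
Subtracting fixed costs: EBIT = £3,526,866.80 − £1,329,900 = £2,196,966.80. Interest = £796,700.00, so EBIT − I = £1,400,266.80.
DCL = contribution ÷ (EBIT − I) = £3,526,866.80 ÷ £1,400,266.80 = 2.5187.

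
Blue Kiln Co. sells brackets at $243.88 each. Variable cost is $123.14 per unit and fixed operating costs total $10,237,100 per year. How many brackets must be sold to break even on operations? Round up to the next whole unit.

Contribution margin per unit = $243.88 − $123.14 = $120.74.
Break-even volume = fixed costs ÷ CM per unit = $10,237,100 ÷ $120.74 = 84,786.32, so 84,787 brackets.

84,787 brackets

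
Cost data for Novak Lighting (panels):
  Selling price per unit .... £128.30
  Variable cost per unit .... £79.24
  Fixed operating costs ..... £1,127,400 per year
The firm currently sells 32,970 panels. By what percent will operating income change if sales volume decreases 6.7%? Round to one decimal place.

At 32,970 units, contribution = 32,970 × £49.06 = £1,617,508.20.
Operating income = contribution − fixed costs = £1,617,508.20 − £1,127,400 = £490,108.20.
So DOL = total CM / EBIT = £1,617,508.20 / £490,108.20 = 3.3003.
Operating income changes by 3.3003 × -6.7% = -22.1%.

-22.1%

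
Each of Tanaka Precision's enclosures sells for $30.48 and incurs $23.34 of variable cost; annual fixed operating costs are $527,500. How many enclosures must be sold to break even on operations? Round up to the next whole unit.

Unit CM = price − variable cost = $30.48 − $23.34 = $7.14.
Units to break even: $527,500 ÷ $7.14 = 73,879.55, rounded up to 73,880.

73,880 enclosures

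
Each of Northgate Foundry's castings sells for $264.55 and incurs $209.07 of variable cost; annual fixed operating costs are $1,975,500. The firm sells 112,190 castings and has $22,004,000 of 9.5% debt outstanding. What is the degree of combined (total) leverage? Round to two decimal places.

Total contribution margin = 112,190 × $55.48 = $6,224,301.20.
Operating income = contribution − fixed costs = $6,224,301.20 − $1,975,500 = $4,248,801.20. Interest = $2,090,380.00.
DOL = $6,224,301.20 ÷ $4,248,801.20 = 1.4650; DFL = $4,248,801.20 ÷ $2,158,421.20 = 1.9685.
DCL = DOL × DFL = 1.4650 × 1.9685 = 2.8839.

2.88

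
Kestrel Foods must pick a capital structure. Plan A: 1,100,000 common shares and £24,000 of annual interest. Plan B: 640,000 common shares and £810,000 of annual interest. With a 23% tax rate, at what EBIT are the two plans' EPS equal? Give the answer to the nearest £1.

Set EPS_A = EPS_B: (EBIT − £24,000)(1 − 0.23) ÷ 1,100,000 = (EBIT − £810,000)(1 − 0.23) ÷ 640,000.
The (1 − t) factor cancels: (EBIT − 24,000) × 640,000 = (EBIT − 810,000) × 1,100,000.
Solving, EBIT = (810,000·1,100,000 − 24,000·640,000) / (1,100,000 − 640,000) = 875,640,000,000 / 460,000 = 1,903,565.22.

£1,903,565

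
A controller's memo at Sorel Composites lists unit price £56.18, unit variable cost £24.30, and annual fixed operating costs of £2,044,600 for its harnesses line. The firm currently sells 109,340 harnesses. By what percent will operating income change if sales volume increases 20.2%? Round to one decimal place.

+48.9%

Contribution at this volume is 109,340 × £31.88 = £3,485,759.20.
EBIT = £3,485,759.20 − £2,044,600 = £1,441,159.20.
DOL = contribution ÷ EBIT = £3,485,759.20 ÷ £1,441,159.20 = 2.4187.
%ΔEBIT = DOL × %ΔSales = 2.4187 × +20.2% = +48.9%.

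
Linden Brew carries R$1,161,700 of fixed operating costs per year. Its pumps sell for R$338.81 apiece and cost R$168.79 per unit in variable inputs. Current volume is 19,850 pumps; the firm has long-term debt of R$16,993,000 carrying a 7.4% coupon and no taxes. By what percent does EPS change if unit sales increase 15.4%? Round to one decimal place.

Contribution at this volume is 19,850 × R$170.02 = R$3,374,897.00.
Subtracting fixed costs: EBIT = R$3,374,897.00 − R$1,161,700 = R$2,213,197.00.
After interest of R$1,257,482.00, pre-tax earnings = R$955,715.00.
Degree of combined leverage = contribution ÷ (EBIT − I) = R$3,374,897.00 ÷ R$955,715.00 = 3.5313.
%ΔEPS = DCL × %ΔSales = 3.5313 × +15.4% = +54.4%.

+54.4%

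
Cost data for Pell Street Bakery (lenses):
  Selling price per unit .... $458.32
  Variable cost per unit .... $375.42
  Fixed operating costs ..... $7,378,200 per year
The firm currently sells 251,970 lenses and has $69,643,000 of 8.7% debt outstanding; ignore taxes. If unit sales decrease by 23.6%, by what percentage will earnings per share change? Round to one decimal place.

-66.2%

Total contribution margin = 251,970 × $82.90 = $20,888,313.00.
EBIT = $20,888,313.00 − $7,378,200 = $13,510,113.00.
Interest = $6,058,941.00, so EBIT − I = $7,451,172.00.
Degree of combined leverage = contribution ÷ (EBIT − I) = $20,888,313.00 ÷ $7,451,172.00 = 2.8034.
EPS therefore changes by 2.8034 × (-23.6%) = -66.2%.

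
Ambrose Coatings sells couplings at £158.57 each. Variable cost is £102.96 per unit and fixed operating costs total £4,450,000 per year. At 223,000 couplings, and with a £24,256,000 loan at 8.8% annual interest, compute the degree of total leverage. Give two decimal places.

Total contribution margin = 223,000 × £55.61 = £12,401,030.00.
EBIT = £12,401,030.00 − £4,450,000 = £7,951,030.00. Interest = £2,134,528.00.
DOL = £12,401,030.00 ÷ £7,951,030.00 = 1.5597; DFL = £7,951,030.00 ÷ £5,816,502.00 = 1.3670.
Combined leverage = 1.5597 × 1.3670 = 2.1321.

2.13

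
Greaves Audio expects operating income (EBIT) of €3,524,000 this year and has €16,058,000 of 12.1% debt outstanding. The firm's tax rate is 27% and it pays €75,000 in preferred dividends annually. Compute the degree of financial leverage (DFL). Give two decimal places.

Annual interest charges come to €1,943,018.00.
Preferred dividends grossed up pre-tax: €75,000 / (1 − 0.27) = €102,739.73.
DFL = EBIT ÷ [EBIT − I − D_p/(1−t)] = €3,524,000 ÷ [€3,524,000 − €1,943,018.00 − €102,739.73] = €3,524,000 ÷ €1,478,242.27 = 2.3839.

2.38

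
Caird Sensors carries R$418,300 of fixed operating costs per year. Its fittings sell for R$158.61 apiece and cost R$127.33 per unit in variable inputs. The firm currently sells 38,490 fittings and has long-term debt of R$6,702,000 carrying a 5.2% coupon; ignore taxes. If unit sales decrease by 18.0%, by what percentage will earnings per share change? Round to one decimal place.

-49.6%

At 38,490 units, contribution = 38,490 × R$31.28 = R$1,203,967.20.
Operating income = contribution − fixed costs = R$1,203,967.20 − R$418,300 = R$785,667.20.
After interest of R$348,504.00, pre-tax earnings = R$437,163.20.
DCL = total CM / (EBIT − I) = R$1,203,967.20 / R$437,163.20 = 2.7540.
EPS therefore changes by 2.7540 × (-18.0%) = -49.6%.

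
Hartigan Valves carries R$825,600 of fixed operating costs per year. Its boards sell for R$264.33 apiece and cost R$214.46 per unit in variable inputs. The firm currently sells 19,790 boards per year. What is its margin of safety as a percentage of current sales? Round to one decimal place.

Unit CM = price − variable cost = R$264.33 − R$214.46 = R$49.87. Break-even units = R$825,600 ÷ R$49.87 = 16,555.04; break-even revenue = 16,555.04 × R$264.33 = R$4,375,994.55.
Current sales = 19,790 × R$264.33 = R$5,231,090.70.
Margin of safety = (R$5,231,090.70 − R$4,375,994.55) ÷ R$5,231,090.70 = 16.3%.

16.3%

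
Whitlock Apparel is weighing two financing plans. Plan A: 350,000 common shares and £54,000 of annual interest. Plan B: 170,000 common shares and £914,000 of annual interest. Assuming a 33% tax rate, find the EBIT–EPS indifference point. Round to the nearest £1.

At indifference, (EBIT − 54,000)(1 − t)/350,000 = (EBIT − 914,000)(1 − t)/170,000.
The (1 − t) factor cancels: (EBIT − 54,000) × 170,000 = (EBIT − 914,000) × 350,000.
EBIT × (350,000 − 170,000) = 914,000 × 350,000 − 54,000 × 170,000 = 310,720,000,000, so EBIT = 310,720,000,000 ÷ 180,000 = 1,726,222.22.

£1,726,222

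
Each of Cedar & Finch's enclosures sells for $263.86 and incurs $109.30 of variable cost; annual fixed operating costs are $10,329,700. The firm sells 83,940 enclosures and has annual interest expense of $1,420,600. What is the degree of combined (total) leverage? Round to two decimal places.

Total contribution margin = 83,940 × $154.56 = $12,973,766.40.
EBIT = $12,973,766.40 − $10,329,700 = $2,644,066.40. Interest = $1,420,600.00.
DOL = $12,973,766.40 ÷ $2,644,066.40 = 4.9067; DFL = $2,644,066.40 ÷ $1,223,466.40 = 2.1611.
DCL = DOL × DFL = 4.9067 × 2.1611 = 10.6039.

10.60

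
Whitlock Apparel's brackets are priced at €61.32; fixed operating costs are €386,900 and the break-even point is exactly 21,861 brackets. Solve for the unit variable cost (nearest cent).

At break-even, FC = Q × (P − VC), so P − VC = €386,900 ÷ 21,861 = €17.6982.
Hence VC = price − CM = €61.32 − €17.6982 = €43.62.

€43.62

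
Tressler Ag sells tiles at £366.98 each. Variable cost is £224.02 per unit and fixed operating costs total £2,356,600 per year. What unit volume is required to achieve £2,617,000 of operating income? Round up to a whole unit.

Contribution margin per unit = £366.98 − £224.02 = £142.96.
Need Q such that Q × £142.96 − £2,356,600 = £2,617,000, i.e. Q = £4,973,600 / £142.96 = 34,790.15 → 34,791.

34,791 tiles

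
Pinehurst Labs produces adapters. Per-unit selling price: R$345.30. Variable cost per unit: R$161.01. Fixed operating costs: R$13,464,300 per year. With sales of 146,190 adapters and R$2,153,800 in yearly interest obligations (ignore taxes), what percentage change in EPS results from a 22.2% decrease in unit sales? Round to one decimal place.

-52.8%

Contribution at this volume is 146,190 × R$184.29 = R$26,941,355.10.
Subtracting fixed costs: EBIT = R$26,941,355.10 − R$13,464,300 = R$13,477,055.10.
After interest of R$2,153,800.00, pre-tax earnings = R$11,323,255.10.
Degree of combined leverage = contribution ÷ (EBIT − I) = R$26,941,355.10 ÷ R$11,323,255.10 = 2.3793.
EPS therefore changes by 2.3793 × (-22.2%) = -52.8%.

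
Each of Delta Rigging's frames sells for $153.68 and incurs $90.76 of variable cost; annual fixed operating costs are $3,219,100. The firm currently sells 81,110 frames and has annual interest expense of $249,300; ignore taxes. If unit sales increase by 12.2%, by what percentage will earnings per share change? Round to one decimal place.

+38.1%

Contribution at this volume is 81,110 × $62.92 = $5,103,441.20.
EBIT = $5,103,441.20 − $3,219,100 = $1,884,341.20.
After interest of $249,300.00, pre-tax earnings = $1,635,041.20.
DCL = total CM / (EBIT − I) = $5,103,441.20 / $1,635,041.20 = 3.1213.
%ΔEPS = DCL × %ΔSales = 3.1213 × +12.2% = +38.1%.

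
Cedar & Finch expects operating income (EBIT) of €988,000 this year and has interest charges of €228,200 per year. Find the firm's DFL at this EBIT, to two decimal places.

Interest = €228,200.00.
Degree of financial leverage = EBIT / (EBIT − interest) = €988,000 / €759,800.00 = 1.3003.

1.30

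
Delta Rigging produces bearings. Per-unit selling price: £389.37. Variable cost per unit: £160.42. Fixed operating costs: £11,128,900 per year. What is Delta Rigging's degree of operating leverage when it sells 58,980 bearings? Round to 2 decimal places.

5.69

Total contribution margin = 58,980 × £228.95 = £13,503,471.00.
Operating income = contribution − fixed costs = £13,503,471.00 − £11,128,900 = £2,374,571.00.
So DOL = total CM / EBIT = £13,503,471.00 / £2,374,571.00 = 5.6867.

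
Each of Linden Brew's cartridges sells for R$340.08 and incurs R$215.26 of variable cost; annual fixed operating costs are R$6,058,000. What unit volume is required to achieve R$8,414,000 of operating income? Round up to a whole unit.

Each unit contributes R$340.08 − R$215.26 = R$124.82.
Required volume = (fixed costs + target profit) ÷ CM = (R$6,058,000 + R$8,414,000) ÷ R$124.82 = 115,942.96, so 115,943 cartridges.

115,943 cartridges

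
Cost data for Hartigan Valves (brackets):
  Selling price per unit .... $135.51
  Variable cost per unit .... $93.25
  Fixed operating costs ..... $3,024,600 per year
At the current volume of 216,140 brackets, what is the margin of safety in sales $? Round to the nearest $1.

Unit CM = price − variable cost = $135.51 − $93.25 = $42.26. Break-even units = $3,024,600 ÷ $42.26 = 71,571.23; break-even revenue = 71,571.23 × $135.51 = $9,698,616.80.
Current sales = 216,140 × $135.51 = $29,289,131.40.
Margin of safety = $29,289,131.40 − $9,698,616.80 = $19,590,515.

$19,590,515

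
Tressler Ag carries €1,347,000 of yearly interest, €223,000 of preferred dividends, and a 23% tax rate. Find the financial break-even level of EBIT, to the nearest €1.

Preferred dividends are paid after tax, so their pre-tax equivalent is €223,000 ÷ (1 − 0.23) = €289,610.39.
EPS = 0 when EBIT covers interest plus the pre-tax preferred burden: €1,347,000 + €289,610.39 = €1,636,610.39.

€1,636,610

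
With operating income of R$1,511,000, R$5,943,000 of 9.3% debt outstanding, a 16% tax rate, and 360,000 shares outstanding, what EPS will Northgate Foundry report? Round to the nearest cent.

Pre-tax income = R$1,511,000 − R$552,699.00 = R$958,301.00.
After tax at 16%: net income = R$958,301.00 × 0.84 = R$804,972.84.
Per share: R$804,972.84 / 360,000 shares = R$2.24.

R$2.24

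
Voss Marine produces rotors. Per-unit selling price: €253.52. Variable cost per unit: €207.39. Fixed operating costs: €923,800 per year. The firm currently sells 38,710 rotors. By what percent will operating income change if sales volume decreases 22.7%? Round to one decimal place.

-47.0%

Contribution at this volume is 38,710 × €46.13 = €1,785,692.30.
Subtracting fixed costs: EBIT = €1,785,692.30 − €923,800 = €861,892.30.
So DOL = total CM / EBIT = €1,785,692.30 / €861,892.30 = 2.0718.
%ΔEBIT = DOL × %ΔSales = 2.0718 × -22.7% = -47.0%.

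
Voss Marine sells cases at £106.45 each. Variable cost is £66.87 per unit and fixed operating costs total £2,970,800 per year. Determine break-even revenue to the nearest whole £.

CM per unit = £106.45 − £66.87 = £39.58; CM ratio = £39.58 / £106.45 = 0.3718.
Break-even sales = FC ÷ CM ratio = £2,970,800 × £106.45 / £39.58 = £7,989,936.

£7,989,936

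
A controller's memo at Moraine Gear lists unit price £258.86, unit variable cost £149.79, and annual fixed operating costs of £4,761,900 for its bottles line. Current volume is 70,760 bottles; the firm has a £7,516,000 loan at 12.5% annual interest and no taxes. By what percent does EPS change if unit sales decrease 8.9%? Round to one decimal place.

Total contribution margin = 70,760 × £109.07 = £7,717,793.20.
Subtracting fixed costs: EBIT = £7,717,793.20 − £4,761,900 = £2,955,893.20.
After interest of £939,500.00, pre-tax earnings = £2,016,393.20.
DCL = total CM / (EBIT − I) = £7,717,793.20 / £2,016,393.20 = 3.8275.
%ΔEPS = DCL × %ΔSales = 3.8275 × -8.9% = -34.1%.

-34.1%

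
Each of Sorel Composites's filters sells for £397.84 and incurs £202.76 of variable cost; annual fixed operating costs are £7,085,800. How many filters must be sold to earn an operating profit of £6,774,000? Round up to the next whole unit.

71,047 filters

Unit CM = price − variable cost = £397.84 − £202.76 = £195.08.
Need Q such that Q × £195.08 − £7,085,800 = £6,774,000, i.e. Q = £13,859,800 / £195.08 = 71,046.75 → 71,047.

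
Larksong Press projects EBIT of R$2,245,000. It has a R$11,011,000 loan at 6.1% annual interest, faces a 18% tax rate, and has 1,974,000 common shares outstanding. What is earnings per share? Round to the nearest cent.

R$0.65

Interest = R$671,671.00, so EBT = R$2,245,000 − R$671,671.00 = R$1,573,329.00.
Net income = R$1,573,329.00 × (1 − 0.18) = R$1,290,129.78.
Per share: R$1,290,129.78 / 1,974,000 shares = R$0.65.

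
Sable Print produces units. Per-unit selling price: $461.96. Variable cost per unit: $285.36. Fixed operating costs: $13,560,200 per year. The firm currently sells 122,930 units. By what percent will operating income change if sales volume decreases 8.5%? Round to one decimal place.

At 122,930 units, contribution = 122,930 × $176.60 = $21,709,438.00.
EBIT = $21,709,438.00 − $13,560,200 = $8,149,238.00.
So DOL = total CM / EBIT = $21,709,438.00 / $8,149,238.00 = 2.6640.
So EBIT moves 2.6640 × (-8.5%) = -22.6%.

-22.6%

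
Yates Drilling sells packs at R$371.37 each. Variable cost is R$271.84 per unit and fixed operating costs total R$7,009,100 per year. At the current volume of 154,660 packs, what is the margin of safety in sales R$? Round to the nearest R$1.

Unit CM = price − variable cost = R$371.37 − R$271.84 = R$99.53. Break-even units = R$7,009,100 ÷ R$99.53 = 70,421.98; break-even revenue = 70,421.98 × R$371.37 = R$26,152,611.95.
Actual sales revenue = 154,660 × R$371.37 = R$57,436,084.20.
Margin of safety = R$57,436,084.20 − R$26,152,611.95 = R$31,283,472.

R$31,283,472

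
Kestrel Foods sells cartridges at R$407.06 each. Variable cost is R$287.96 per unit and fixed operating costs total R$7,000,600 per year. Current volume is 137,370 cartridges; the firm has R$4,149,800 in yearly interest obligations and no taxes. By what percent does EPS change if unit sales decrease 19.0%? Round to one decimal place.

Total contribution margin = 137,370 × R$119.10 = R$16,360,767.00.
EBIT = R$16,360,767.00 − R$7,000,600 = R$9,360,167.00.
Interest = R$4,149,800.00, so EBIT − I = R$5,210,367.00.
Degree of combined leverage = contribution ÷ (EBIT − I) = R$16,360,767.00 ÷ R$5,210,367.00 = 3.1400.
%ΔEPS = DCL × %ΔSales = 3.1400 × -19.0% = -59.7%.

-59.7%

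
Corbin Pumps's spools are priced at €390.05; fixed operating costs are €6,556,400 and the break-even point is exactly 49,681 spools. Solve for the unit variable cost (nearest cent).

€258.08

At break-even, FC = Q × (P − VC), so P − VC = €6,556,400 ÷ 49,681 = €131.9700.
Variable cost per unit = €390.05 − €131.9700 = €258.08.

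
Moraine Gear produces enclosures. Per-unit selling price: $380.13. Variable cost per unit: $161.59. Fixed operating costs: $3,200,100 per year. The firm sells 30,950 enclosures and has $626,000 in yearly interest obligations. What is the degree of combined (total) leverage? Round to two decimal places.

2.30

Total contribution margin = 30,950 × $218.54 = $6,763,813.00.
EBIT = $6,763,813.00 − $3,200,100 = $3,563,713.00. Interest = $626,000.00, so EBIT − I = $2,937,713.00.
Degree of total leverage = total CM / (EBIT − interest) = $6,763,813.00 / $2,937,713.00 = 2.3024.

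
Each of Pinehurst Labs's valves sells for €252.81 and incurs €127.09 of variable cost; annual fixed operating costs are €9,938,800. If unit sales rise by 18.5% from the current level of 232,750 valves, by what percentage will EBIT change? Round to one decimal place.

Contribution at this volume is 232,750 × €125.72 = €29,261,330.00.
Operating income = contribution − fixed costs = €29,261,330.00 − €9,938,800 = €19,322,530.00.
Degree of operating leverage = €29,261,330.00 / €19,322,530.00 = 1.5144.
So EBIT moves 1.5144 × (+18.5%) = +28.0%.

+28.0%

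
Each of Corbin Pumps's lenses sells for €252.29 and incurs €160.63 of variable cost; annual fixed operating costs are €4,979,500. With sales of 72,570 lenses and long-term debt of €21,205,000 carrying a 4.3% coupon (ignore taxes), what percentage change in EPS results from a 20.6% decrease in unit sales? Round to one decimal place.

-180.2%

At 72,570 units, contribution = 72,570 × €91.66 = €6,651,766.20.
Operating income = contribution − fixed costs = €6,651,766.20 − €4,979,500 = €1,672,266.20.
Interest = €911,815.00, so EBIT − I = €760,451.20.
DCL = total CM / (EBIT − I) = €6,651,766.20 / €760,451.20 = 8.7471.
%ΔEPS = DCL × %ΔSales = 8.7471 × -20.6% = -180.2%.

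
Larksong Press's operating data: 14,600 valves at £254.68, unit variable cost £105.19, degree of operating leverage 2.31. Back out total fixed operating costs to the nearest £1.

At 14,600 units, contribution = 14,600 × £149.49 = £2,182,554.00.
Since DOL = CM ÷ EBIT, EBIT = £2,182,554.00 ÷ 2.31 = £944,828.57.
Fixed costs = CM − EBIT = £2,182,554.00 − £944,828.57 = £1,237,725.

£1,237,725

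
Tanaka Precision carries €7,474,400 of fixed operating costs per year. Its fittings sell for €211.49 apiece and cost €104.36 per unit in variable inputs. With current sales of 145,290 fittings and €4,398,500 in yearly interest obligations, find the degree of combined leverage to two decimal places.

At 145,290 units, contribution = 145,290 × €107.13 = €15,564,917.70.
Operating income = contribution − fixed costs = €15,564,917.70 − €7,474,400 = €8,090,517.70. Interest = €4,398,500.00.
DOL = €15,564,917.70 ÷ €8,090,517.70 = 1.9238; DFL = €8,090,517.70 ÷ €3,692,017.70 = 2.1914.
Combined leverage = 1.9238 × 2.1914 = 4.2158.

4.22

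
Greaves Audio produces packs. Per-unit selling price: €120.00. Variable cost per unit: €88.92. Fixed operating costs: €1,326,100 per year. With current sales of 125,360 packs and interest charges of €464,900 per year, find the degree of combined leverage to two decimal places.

1.85

At 125,360 units, contribution = 125,360 × €31.08 = €3,896,188.80.
Subtracting fixed costs: EBIT = €3,896,188.80 − €1,326,100 = €2,570,088.80. Interest = €464,900.00.
DOL = €3,896,188.80 ÷ €2,570,088.80 = 1.5160; DFL = €2,570,088.80 ÷ €2,105,188.80 = 1.2208.
Combined leverage = 1.5160 × 1.2208 = 1.8507.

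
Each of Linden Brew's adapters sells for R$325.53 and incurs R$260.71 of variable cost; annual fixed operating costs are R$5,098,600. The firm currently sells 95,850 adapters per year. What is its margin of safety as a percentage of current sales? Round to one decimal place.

17.9%

Each unit contributes R$325.53 − R$260.71 = R$64.82. Break-even units = R$5,098,600 ÷ R$64.82 = 78,657.82; break-even revenue = 78,657.82 × R$325.53 = R$25,605,480.68.
Actual sales revenue = 95,850 × R$325.53 = R$31,202,050.50.
Margin of safety = (R$31,202,050.50 − R$25,605,480.68) ÷ R$31,202,050.50 = 17.9%.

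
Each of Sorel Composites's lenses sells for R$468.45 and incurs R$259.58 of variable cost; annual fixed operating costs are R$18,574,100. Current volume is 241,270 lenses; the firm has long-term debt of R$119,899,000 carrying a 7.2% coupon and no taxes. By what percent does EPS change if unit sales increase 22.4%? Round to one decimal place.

+48.7%

Contribution at this volume is 241,270 × R$208.87 = R$50,394,064.90.
Subtracting fixed costs: EBIT = R$50,394,064.90 − R$18,574,100 = R$31,819,964.90.
Interest = R$8,632,728.00, so EBIT − I = R$23,187,236.90.
DCL = total CM / (EBIT − I) = R$50,394,064.90 / R$23,187,236.90 = 2.1734.
EPS therefore changes by 2.1734 × (+22.4%) = +48.7%.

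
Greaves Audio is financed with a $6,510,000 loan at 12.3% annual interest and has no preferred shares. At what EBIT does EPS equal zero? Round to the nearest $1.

$800,730

Annual interest = 12.3% × $6,510,000 = $800,730.00.
Without preferred stock the financial break-even is simply EBIT = interest = $800,730.00.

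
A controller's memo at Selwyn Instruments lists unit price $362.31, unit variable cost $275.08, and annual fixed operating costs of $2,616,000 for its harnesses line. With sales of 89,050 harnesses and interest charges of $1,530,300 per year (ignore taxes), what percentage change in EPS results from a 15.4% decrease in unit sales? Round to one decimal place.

Total contribution margin = 89,050 × $87.23 = $7,767,831.50.
EBIT = $7,767,831.50 − $2,616,000 = $5,151,831.50.
After interest of $1,530,300.00, pre-tax earnings = $3,621,531.50.
DCL = total CM / (EBIT − I) = $7,767,831.50 / $3,621,531.50 = 2.1449.
%ΔEPS = DCL × %ΔSales = 2.1449 × -15.4% = -33.0%.

-33.0%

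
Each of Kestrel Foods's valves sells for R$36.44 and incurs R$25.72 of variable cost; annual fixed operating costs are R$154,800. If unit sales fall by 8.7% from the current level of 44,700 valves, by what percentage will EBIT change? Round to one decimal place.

Contribution at this volume is 44,700 × R$10.72 = R$479,184.00.
Operating income = contribution − fixed costs = R$479,184.00 − R$154,800 = R$324,384.00.
So DOL = total CM / EBIT = R$479,184.00 / R$324,384.00 = 1.4772.
So EBIT moves 1.4772 × (-8.7%) = -12.9%.

-12.9%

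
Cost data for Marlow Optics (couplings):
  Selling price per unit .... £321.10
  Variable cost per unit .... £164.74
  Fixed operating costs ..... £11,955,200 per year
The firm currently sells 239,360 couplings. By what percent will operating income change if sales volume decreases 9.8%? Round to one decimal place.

Contribution at this volume is 239,360 × £156.36 = £37,426,329.60.
Operating income = contribution − fixed costs = £37,426,329.60 − £11,955,200 = £25,471,129.60.
So DOL = total CM / EBIT = £37,426,329.60 / £25,471,129.60 = 1.4694.
So EBIT moves 1.4694 × (-9.8%) = -14.4%.

-14.4%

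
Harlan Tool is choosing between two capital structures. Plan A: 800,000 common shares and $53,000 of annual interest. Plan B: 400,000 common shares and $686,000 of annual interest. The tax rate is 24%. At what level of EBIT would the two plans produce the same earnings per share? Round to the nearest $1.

$1,319,000

At indifference, (EBIT − 53,000)(1 − t)/800,000 = (EBIT − 686,000)(1 − t)/400,000.
The (1 − t) factor cancels: (EBIT − 53,000) × 400,000 = (EBIT − 686,000) × 800,000.
EBIT × (800,000 − 400,000) = 686,000 × 800,000 − 53,000 × 400,000 = 527,600,000,000, so EBIT = 527,600,000,000 ÷ 400,000 = 1,319,000.00.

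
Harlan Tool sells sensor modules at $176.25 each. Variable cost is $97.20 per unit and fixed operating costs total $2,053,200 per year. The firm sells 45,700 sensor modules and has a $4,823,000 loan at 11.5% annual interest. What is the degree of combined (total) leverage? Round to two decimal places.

3.60

At 45,700 units, contribution = 45,700 × $79.05 = $3,612,585.00.
Operating income = contribution − fixed costs = $3,612,585.00 − $2,053,200 = $1,559,385.00. Interest = $554,645.00, so EBIT − I = $1,004,740.00.
Degree of total leverage = total CM / (EBIT − interest) = $3,612,585.00 / $1,004,740.00 = 3.5955.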